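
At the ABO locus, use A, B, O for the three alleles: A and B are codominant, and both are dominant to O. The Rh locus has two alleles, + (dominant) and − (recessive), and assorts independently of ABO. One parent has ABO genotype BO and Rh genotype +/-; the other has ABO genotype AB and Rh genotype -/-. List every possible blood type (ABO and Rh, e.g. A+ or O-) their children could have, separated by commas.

A+, A-, B+, B-, AB+, AB-

Gametes from BO × AB give offspring ABO genotypes AB, AO, BB, BO, i.e. phenotypes A, B, AB.
Rh cross +/- × -/- → phenotypes Rh+, Rh-.
Combining independently: A+, A-, B+, B-, AB+, AB-.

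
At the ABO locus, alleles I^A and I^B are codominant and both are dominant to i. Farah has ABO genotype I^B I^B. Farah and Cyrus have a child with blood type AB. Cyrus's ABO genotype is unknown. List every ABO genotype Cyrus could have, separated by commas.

For each candidate genotype of Cyrus, check whether crossing it with I^B I^B can produce every observed child phenotype.
  I^A I^A → possible child types {AB} ✓
  I^A I^B → possible child types {B, AB} ✓
  I^A i → possible child types {B, AB} ✓
  I^B I^B → possible child types {B} ✗
  I^B i → possible child types {B} ✗
  i i → possible child types {B} ✗

I^A I^A, I^A I^B, I^A i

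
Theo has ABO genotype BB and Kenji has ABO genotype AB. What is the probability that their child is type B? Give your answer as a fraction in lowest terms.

1/2

ABO cross BB × AB → offspring phenotypes: 1/2 B, 1/2 AB.
So P(type B) = 1/2.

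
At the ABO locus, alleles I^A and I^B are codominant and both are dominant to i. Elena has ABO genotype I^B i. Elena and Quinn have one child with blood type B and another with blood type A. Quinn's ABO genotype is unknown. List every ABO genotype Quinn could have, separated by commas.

I^A I^B, I^A i

For each candidate genotype of Quinn, check whether crossing it with I^B i can produce every observed child phenotype.
  I^A I^A → possible child types {A, AB} ✗
  I^A I^B → possible child types {A, B, AB} ✓
  I^A i → possible child types {O, A, B, AB} ✓
  I^B I^B → possible child types {B} ✗
  I^B i → possible child types {O, B} ✗
  i i → possible child types {O, B} ✗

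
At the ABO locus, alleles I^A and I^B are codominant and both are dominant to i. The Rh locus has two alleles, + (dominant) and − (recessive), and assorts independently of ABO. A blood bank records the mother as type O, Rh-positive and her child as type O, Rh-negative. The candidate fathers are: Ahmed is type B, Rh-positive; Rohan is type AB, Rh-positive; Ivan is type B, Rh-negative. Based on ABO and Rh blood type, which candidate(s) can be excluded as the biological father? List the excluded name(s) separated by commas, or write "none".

A candidate is excluded only if no genotype consistent with his phenotype could produce a type O, Rh-negative child with a type O, Rh-positive mother.
Rohan (type AB, Rh+): no genotype consistent with that phenotype can produce a type-O Rh- child with a type-O mother.

Rohan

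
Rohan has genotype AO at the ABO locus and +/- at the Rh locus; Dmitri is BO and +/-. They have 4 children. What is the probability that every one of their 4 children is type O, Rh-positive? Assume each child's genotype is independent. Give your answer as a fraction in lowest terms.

81/65536

ABO cross AO × BO → 1/4 O, 1/4 A, 1/4 B, 1/4 AB.
Rh cross +/- × +/- → 3/4 Rh+, 1/4 Rh-; so P(type O, Rh-positive) = 1/4 × 3/4 = 3/16 per child.
All 4 independent: (3/16)^4 = 81/65536.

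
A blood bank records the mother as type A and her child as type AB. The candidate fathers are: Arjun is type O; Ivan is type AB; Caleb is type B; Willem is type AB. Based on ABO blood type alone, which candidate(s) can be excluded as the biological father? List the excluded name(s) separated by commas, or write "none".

A candidate is excluded only if no genotype consistent with his phenotype could produce a type AB child with a type A mother.
Arjun (type O): no genotype consistent with that phenotype can produce a type-AB child with a type-A mother.

Arjun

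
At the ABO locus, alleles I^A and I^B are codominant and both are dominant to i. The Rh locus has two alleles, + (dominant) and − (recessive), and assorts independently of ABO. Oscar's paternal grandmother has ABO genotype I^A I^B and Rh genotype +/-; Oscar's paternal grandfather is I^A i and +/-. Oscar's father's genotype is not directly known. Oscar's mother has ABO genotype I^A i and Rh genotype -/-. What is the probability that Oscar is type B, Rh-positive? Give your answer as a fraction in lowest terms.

1/16

Oscar's father's ABO genotype from I^A I^B × I^A i: 1/4 I^A I^A, 1/4 I^A I^B, 1/4 I^A i, 1/4 I^B i.
Crossing each possibility with the mother I^A i and summing P(type B): 1/4·0 + 1/4·1/4 + 1/4·0 + 1/4·1/4 = 1/8.
Similarly for Rh via the father's Rh distribution: P(Rh+) = 1/2.
Independent loci: 1/8 × 1/2 = 1/16.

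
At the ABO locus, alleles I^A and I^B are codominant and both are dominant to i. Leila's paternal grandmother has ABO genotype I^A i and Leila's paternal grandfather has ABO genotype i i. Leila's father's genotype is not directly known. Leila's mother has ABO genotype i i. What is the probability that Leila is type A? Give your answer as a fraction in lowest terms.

1/4

Leila's father's ABO genotype from I^A i × i i: 1/2 I^A i, 1/2 i i.
Crossing each possibility with the mother i i and summing P(type A): 1/2·1/2 + 1/2·0 = 1/4.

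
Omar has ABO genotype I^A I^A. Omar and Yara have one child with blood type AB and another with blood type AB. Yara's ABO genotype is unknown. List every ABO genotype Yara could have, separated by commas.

I^A I^B, I^B I^B, I^B i

For each candidate genotype of Yara, check whether crossing it with I^A I^A can produce every observed child phenotype.
  I^A I^A → possible child types {A} ✗
  I^A I^B → possible child types {A, AB} ✓
  I^A i → possible child types {A} ✗
  I^B I^B → possible child types {AB} ✓
  I^B i → possible child types {A, AB} ✓
  i i → possible child types {A} ✗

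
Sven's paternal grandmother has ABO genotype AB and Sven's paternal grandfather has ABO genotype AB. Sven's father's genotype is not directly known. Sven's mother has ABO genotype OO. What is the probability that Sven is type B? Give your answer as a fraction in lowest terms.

Sven's father's ABO genotype from AB × AB: 1/4 AA, 1/2 AB, 1/4 BB.
Crossing each possibility with the mother OO and summing P(type B): 1/4·0 + 1/2·1/2 + 1/4·1 = 1/2.

1/2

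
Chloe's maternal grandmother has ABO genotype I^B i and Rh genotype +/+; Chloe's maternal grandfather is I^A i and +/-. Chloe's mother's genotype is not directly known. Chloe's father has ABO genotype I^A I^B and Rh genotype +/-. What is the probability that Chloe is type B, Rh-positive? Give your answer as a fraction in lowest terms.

Chloe's mother's ABO genotype from I^B i × I^A i: 1/4 I^A I^B, 1/4 I^A i, 1/4 I^B i, 1/4 i i.
Crossing each possibility with the father I^A I^B and summing P(type B): 1/4·1/4 + 1/4·1/4 + 1/4·1/2 + 1/4·1/2 = 3/8.
Similarly for Rh via the mother's Rh distribution: P(Rh+) = 7/8.
Independent loci: 3/8 × 7/8 = 21/64.

21/64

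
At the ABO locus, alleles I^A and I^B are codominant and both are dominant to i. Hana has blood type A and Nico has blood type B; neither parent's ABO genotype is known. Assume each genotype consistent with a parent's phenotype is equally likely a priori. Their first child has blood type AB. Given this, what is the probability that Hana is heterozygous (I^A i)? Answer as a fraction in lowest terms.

1/3

Possible genotypes: Hana ∈ {I^A I^A, I^A i}; Nico ∈ {I^B I^B, I^B i}.
Weight each parental genotype pair by prior × P(type-AB child):
  I^A I^A × I^B I^B: posterior weight 4/9.
  I^A I^A × I^B i: posterior weight 2/9.
  I^A i × I^B I^B: posterior weight 2/9.
  I^A i × I^B i: posterior weight 1/9.
Sum the posterior weight over pairs where Hana is I^A i: 1/3.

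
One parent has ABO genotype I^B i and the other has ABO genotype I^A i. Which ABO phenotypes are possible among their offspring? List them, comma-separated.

Gametes from I^B i × I^A i give offspring ABO genotypes I^A I^B, I^A i, I^B i, i i, i.e. phenotypes O, A, B, AB.

O, A, B, AB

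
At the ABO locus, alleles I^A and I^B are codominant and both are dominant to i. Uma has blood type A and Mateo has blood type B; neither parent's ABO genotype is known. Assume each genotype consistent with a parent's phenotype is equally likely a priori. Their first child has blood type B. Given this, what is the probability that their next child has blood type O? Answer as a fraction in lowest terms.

1/12

Possible genotypes: Uma ∈ {I^A I^A, I^A i}; Mateo ∈ {I^B I^B, I^B i}.
Weight each parental genotype pair by prior × P(type-B child):
  I^A i × I^B I^B: posterior weight 2/3; P(next child type O) = 0.
  I^A i × I^B i: posterior weight 1/3; P(next child type O) = 1/4.
Weighted sum = 1/12.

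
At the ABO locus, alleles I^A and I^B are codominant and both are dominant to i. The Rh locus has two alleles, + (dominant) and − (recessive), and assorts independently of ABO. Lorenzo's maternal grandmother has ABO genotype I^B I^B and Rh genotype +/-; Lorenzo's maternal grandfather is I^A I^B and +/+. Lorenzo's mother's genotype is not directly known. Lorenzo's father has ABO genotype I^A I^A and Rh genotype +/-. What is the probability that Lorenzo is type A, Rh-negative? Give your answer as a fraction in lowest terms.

Lorenzo's mother's ABO genotype from I^B I^B × I^A I^B: 1/2 I^A I^B, 1/2 I^B I^B.
Crossing each possibility with the father I^A I^A and summing P(type A): 1/2·1/2 + 1/2·0 = 1/4.
Similarly for Rh via the mother's Rh distribution: P(Rh-) = 1/8.
Independent loci: 1/4 × 1/8 = 1/32.

1/32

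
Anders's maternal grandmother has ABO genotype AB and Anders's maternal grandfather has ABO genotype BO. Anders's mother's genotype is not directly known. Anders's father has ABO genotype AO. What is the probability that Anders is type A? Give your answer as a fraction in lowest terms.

3/8

Anders's mother's ABO genotype from AB × BO: 1/4 AB, 1/4 AO, 1/4 BB, 1/4 BO.
Crossing each possibility with the father AO and summing P(type A): 1/4·1/2 + 1/4·3/4 + 1/4·0 + 1/4·1/4 = 3/8.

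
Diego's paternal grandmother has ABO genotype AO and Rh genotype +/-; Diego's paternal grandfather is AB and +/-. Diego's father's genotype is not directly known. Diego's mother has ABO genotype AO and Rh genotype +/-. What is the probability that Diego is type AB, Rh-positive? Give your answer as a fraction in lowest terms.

3/32

Diego's father's ABO genotype from AO × AB: 1/4 AA, 1/4 AB, 1/4 AO, 1/4 BO.
Crossing each possibility with the mother AO and summing P(type AB): 1/4·0 + 1/4·1/4 + 1/4·0 + 1/4·1/4 = 1/8.
Similarly for Rh via the father's Rh distribution: P(Rh+) = 3/4.
Independent loci: 1/8 × 3/4 = 3/32.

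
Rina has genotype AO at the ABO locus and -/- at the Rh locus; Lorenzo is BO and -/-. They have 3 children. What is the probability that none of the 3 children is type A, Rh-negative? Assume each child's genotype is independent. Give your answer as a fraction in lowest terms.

ABO cross AO × BO → 1/4 O, 1/4 A, 1/4 B, 1/4 AB.
Rh cross -/- × -/- → 1 Rh-; so P(type A, Rh-negative) = 1/4 × 1 = 1/4 per child.
P(not type A, Rh-negative) = 3/4 for one child; (3/4)^3 = 27/64.

27/64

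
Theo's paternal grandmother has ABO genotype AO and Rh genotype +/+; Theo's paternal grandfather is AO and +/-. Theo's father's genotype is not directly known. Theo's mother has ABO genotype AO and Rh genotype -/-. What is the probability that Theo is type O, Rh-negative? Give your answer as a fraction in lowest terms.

Theo's father's ABO genotype from AO × AO: 1/4 AA, 1/2 AO, 1/4 OO.
Crossing each possibility with the mother AO and summing P(type O): 1/4·0 + 1/2·1/4 + 1/4·1/2 = 1/4.
Similarly for Rh via the father's Rh distribution: P(Rh-) = 1/4.
Independent loci: 1/4 × 1/4 = 1/16.

1/16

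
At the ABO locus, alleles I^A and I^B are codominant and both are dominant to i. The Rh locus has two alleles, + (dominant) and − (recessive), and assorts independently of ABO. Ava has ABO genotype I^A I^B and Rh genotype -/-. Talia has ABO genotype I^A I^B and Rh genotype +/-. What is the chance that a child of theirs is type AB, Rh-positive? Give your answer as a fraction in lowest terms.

1/4

ABO cross I^A I^B × I^A I^B → offspring phenotypes: 1/4 A, 1/4 B, 1/2 AB.
Rh cross -/- × +/- → 1/2 Rh+, 1/2 Rh-.
Independent loci: P(type AB, Rh-positive) = 1/2 × 1/2 = 1/4.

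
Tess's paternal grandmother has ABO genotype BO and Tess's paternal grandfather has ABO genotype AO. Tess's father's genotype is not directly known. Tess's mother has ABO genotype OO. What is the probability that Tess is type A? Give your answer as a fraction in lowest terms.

Tess's father's ABO genotype from BO × AO: 1/4 AB, 1/4 AO, 1/4 BO, 1/4 OO.
Crossing each possibility with the mother OO and summing P(type A): 1/4·1/2 + 1/4·1/2 + 1/4·0 + 1/4·0 = 1/4.

1/4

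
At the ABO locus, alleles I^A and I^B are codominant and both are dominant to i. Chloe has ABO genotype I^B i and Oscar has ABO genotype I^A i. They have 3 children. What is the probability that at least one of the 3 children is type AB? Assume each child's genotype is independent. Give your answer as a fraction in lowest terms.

37/64

ABO cross I^B i × I^A i → 1/4 O, 1/4 A, 1/4 B, 1/4 AB.
So P(type AB) = 1/4 per child.
P(none) = (3/4)^3 = 27/64; P(at least one) = 1 − 27/64 = 37/64.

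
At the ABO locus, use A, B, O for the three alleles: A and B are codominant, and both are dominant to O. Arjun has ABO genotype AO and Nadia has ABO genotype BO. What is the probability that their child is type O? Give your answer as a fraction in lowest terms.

1/4

ABO cross AO × BO → offspring phenotypes: 1/4 O, 1/4 A, 1/4 B, 1/4 AB.
So P(type O) = 1/4.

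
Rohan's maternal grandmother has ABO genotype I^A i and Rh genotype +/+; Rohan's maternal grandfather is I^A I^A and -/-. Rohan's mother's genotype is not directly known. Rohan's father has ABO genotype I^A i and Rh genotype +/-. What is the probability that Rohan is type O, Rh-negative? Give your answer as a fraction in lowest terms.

Rohan's mother's ABO genotype from I^A i × I^A I^A: 1/2 I^A I^A, 1/2 I^A i.
Crossing each possibility with the father I^A i and summing P(type O): 1/2·0 + 1/2·1/4 = 1/8.
Similarly for Rh via the mother's Rh distribution: P(Rh-) = 1/4.
Independent loci: 1/8 × 1/4 = 1/32.

1/32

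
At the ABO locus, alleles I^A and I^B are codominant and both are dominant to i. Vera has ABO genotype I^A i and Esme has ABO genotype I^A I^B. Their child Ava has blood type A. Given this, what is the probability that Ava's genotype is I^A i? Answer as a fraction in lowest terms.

1/2

Cross I^A i × I^A I^B → 1/4 I^A I^A, 1/4 I^A I^B, 1/4 I^A i, 1/4 I^B i.
Type-A genotypes among offspring: I^A I^A (1/4), I^A i (1/4); total 1/2.
P(I^A i | type A) = (1/4) / (1/2) = 1/2.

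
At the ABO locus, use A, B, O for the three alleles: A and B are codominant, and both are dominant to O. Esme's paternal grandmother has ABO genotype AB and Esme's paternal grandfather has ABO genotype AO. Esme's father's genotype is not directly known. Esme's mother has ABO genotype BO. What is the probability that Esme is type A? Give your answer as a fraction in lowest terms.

Esme's father's ABO genotype from AB × AO: 1/4 AA, 1/4 AB, 1/4 AO, 1/4 BO.
Crossing each possibility with the mother BO and summing P(type A): 1/4·1/2 + 1/4·1/4 + 1/4·1/4 + 1/4·0 = 1/4.

1/4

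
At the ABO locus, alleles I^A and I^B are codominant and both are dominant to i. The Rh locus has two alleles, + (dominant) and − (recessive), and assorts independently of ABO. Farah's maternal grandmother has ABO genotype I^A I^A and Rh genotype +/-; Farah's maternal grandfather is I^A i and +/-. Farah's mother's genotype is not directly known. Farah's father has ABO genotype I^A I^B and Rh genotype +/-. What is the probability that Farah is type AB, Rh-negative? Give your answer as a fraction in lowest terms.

3/32

Farah's mother's ABO genotype from I^A I^A × I^A i: 1/2 I^A I^A, 1/2 I^A i.
Crossing each possibility with the father I^A I^B and summing P(type AB): 1/2·1/2 + 1/2·1/4 = 3/8.
Similarly for Rh via the mother's Rh distribution: P(Rh-) = 1/4.
Independent loci: 3/8 × 1/4 = 3/32.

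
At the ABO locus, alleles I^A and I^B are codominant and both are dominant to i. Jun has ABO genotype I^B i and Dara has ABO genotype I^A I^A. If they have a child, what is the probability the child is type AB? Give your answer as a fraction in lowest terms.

ABO cross I^B i × I^A I^A → offspring phenotypes: 1/2 A, 1/2 AB.
So P(type AB) = 1/2.

1/2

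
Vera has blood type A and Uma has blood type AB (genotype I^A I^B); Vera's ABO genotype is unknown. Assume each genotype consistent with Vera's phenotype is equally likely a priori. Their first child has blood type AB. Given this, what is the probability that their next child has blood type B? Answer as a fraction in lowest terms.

1/12

Possible genotypes: Vera ∈ {I^A I^A, I^A i}; Uma ∈ {I^A I^B}.
Weight each parental genotype pair by prior × P(type-AB child):
  I^A I^A × I^A I^B: posterior weight 2/3; P(next child type B) = 0.
  I^A i × I^A I^B: posterior weight 1/3; P(next child type B) = 1/4.
Weighted sum = 1/12.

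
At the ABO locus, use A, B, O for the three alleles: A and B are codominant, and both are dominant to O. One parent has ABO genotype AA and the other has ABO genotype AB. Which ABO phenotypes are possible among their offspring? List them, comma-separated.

A, AB

Gametes from AA × AB give offspring ABO genotypes AA, AB, i.e. phenotypes A, AB.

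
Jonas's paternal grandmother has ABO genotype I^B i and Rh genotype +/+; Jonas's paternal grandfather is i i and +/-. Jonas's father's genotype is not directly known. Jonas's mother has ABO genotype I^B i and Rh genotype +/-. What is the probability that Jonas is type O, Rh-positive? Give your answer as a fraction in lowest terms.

Jonas's father's ABO genotype from I^B i × i i: 1/2 I^B i, 1/2 i i.
Crossing each possibility with the mother I^B i and summing P(type O): 1/2·1/4 + 1/2·1/2 = 3/8.
Similarly for Rh via the father's Rh distribution: P(Rh+) = 7/8.
Independent loci: 3/8 × 7/8 = 21/64.

21/64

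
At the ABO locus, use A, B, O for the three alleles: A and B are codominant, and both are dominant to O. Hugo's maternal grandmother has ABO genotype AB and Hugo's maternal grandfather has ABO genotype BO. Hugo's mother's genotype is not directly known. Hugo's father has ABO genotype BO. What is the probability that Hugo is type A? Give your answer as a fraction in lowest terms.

Hugo's mother's ABO genotype from AB × BO: 1/4 AB, 1/4 AO, 1/4 BB, 1/4 BO.
Crossing each possibility with the father BO and summing P(type A): 1/4·1/4 + 1/4·1/4 + 1/4·0 + 1/4·0 = 1/8.

1/8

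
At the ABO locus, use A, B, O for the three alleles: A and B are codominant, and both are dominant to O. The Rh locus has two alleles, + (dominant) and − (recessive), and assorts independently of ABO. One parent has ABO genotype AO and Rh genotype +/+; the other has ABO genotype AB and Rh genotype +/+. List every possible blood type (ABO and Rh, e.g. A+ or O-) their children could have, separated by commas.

A+, B+, AB+

Gametes from AO × AB give offspring ABO genotypes AA, AB, AO, BO, i.e. phenotypes A, B, AB.
Rh cross +/+ × +/+ → phenotypes Rh+.
Combining independently: A+, B+, AB+.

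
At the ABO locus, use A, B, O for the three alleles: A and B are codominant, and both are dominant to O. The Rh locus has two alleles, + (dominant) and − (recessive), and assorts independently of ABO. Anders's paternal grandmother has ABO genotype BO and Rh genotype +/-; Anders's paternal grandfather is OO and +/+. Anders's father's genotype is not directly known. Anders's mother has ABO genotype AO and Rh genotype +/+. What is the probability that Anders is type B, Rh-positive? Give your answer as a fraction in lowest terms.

1/8

Anders's father's ABO genotype from BO × OO: 1/2 BO, 1/2 OO.
Crossing each possibility with the mother AO and summing P(type B): 1/2·1/4 + 1/2·0 = 1/8.
Similarly for Rh via the father's Rh distribution: P(Rh+) = 1.
Independent loci: 1/8 × 1 = 1/8.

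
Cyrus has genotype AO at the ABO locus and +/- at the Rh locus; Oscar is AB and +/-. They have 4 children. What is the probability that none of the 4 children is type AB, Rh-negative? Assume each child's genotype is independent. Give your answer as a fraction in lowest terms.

50625/65536

ABO cross AO × AB → 1/2 A, 1/4 B, 1/4 AB.
Rh cross +/- × +/- → 3/4 Rh+, 1/4 Rh-; so P(type AB, Rh-negative) = 1/4 × 1/4 = 1/16 per child.
P(not type AB, Rh-negative) = 15/16 for one child; (15/16)^4 = 50625/65536.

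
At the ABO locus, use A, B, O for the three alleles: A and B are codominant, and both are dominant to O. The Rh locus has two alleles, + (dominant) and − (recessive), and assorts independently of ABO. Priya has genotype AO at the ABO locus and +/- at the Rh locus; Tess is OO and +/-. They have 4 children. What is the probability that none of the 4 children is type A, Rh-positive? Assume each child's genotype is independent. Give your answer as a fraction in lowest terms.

625/4096

ABO cross AO × OO → 1/2 O, 1/2 A.
Rh cross +/- × +/- → 3/4 Rh+, 1/4 Rh-; so P(type A, Rh-positive) = 1/2 × 3/4 = 3/8 per child.
P(not type A, Rh-positive) = 5/8 for one child; (5/8)^4 = 625/4096.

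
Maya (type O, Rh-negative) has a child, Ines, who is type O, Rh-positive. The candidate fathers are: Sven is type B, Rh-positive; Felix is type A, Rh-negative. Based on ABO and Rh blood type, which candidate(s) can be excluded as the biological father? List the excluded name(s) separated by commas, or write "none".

A candidate is excluded only if no genotype consistent with his phenotype could produce a type O, Rh-positive child with a type O, Rh-negative mother.
Felix (type A, Rh-): no genotype consistent with that phenotype can produce a type-O Rh+ child with a type-O mother.

Felix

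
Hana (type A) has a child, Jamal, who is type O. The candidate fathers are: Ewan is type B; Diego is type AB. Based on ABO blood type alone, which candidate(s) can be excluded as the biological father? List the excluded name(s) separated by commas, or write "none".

Diego

A candidate is excluded only if no genotype consistent with his phenotype could produce a type O child with a type A mother.
Diego (type AB): no genotype consistent with that phenotype can produce a type-O child with a type-A mother.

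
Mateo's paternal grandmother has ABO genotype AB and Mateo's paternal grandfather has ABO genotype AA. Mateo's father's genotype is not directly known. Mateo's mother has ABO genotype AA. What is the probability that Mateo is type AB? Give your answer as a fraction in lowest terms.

Mateo's father's ABO genotype from AB × AA: 1/2 AA, 1/2 AB.
Crossing each possibility with the mother AA and summing P(type AB): 1/2·0 + 1/2·1/2 = 1/4.

1/4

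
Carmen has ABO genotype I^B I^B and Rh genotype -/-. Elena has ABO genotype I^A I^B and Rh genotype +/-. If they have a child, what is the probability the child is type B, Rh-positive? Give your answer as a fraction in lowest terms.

1/4

ABO cross I^B I^B × I^A I^B → offspring phenotypes: 1/2 B, 1/2 AB.
Rh cross -/- × +/- → 1/2 Rh+, 1/2 Rh-.
Independent loci: P(type B, Rh-positive) = 1/2 × 1/2 = 1/4.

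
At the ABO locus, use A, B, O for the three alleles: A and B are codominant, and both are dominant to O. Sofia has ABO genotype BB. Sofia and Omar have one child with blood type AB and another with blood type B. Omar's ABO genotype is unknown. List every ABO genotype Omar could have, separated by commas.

AB, AO

For each candidate genotype of Omar, check whether crossing it with BB can produce every observed child phenotype.
  AA → possible child types {AB} ✗
  AB → possible child types {B, AB} ✓
  AO → possible child types {B, AB} ✓
  BB → possible child types {B} ✗
  BO → possible child types {B} ✗
  OO → possible child types {B} ✗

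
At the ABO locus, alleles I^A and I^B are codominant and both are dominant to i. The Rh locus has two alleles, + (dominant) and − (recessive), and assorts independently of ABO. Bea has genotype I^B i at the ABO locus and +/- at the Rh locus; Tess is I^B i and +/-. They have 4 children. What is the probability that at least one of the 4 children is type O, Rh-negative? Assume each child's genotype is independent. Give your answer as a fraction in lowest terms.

14911/65536

ABO cross I^B i × I^B i → 1/4 O, 3/4 B.
Rh cross +/- × +/- → 3/4 Rh+, 1/4 Rh-; so P(type O, Rh-negative) = 1/4 × 1/4 = 1/16 per child.
P(none) = (15/16)^4 = 50625/65536; P(at least one) = 1 − 50625/65536 = 14911/65536.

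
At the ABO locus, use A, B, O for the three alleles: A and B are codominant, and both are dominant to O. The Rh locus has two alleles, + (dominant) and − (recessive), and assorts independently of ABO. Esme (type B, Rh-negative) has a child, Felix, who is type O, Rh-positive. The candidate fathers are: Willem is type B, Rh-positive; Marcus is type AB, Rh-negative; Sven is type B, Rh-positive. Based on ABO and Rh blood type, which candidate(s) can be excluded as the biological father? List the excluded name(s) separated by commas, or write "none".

Marcus

A candidate is excluded only if no genotype consistent with his phenotype could produce a type O, Rh-positive child with a type B, Rh-negative mother.
Marcus (type AB, Rh-): no genotype consistent with that phenotype can produce a type-O Rh+ child with a type-B mother.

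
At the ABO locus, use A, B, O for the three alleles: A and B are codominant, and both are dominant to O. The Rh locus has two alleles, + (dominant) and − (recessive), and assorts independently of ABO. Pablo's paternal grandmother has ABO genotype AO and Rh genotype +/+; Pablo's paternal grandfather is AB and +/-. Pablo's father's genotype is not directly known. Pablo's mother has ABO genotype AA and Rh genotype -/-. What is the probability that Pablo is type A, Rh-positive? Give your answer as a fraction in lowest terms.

Pablo's father's ABO genotype from AO × AB: 1/4 AA, 1/4 AB, 1/4 AO, 1/4 BO.
Crossing each possibility with the mother AA and summing P(type A): 1/4·1 + 1/4·1/2 + 1/4·1 + 1/4·1/2 = 3/4.
Similarly for Rh via the father's Rh distribution: P(Rh+) = 3/4.
Independent loci: 3/4 × 3/4 = 9/16.

9/16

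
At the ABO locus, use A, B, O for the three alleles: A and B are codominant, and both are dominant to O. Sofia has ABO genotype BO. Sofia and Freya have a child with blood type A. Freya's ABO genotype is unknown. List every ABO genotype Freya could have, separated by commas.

For each candidate genotype of Freya, check whether crossing it with BO can produce every observed child phenotype.
  AA → possible child types {A, AB} ✓
  AB → possible child types {A, B, AB} ✓
  AO → possible child types {O, A, B, AB} ✓
  BB → possible child types {B} ✗
  BO → possible child types {O, B} ✗
  OO → possible child types {O, B} ✗

AA, AB, AO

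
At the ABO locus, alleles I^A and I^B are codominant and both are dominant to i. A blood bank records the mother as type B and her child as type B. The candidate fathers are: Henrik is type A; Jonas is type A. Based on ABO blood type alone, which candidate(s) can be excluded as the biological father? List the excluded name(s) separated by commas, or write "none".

none

A candidate is excluded only if no genotype consistent with his phenotype could produce a type B child with a type B mother.
Every candidate has at least one consistent genotype combination, so none can be excluded.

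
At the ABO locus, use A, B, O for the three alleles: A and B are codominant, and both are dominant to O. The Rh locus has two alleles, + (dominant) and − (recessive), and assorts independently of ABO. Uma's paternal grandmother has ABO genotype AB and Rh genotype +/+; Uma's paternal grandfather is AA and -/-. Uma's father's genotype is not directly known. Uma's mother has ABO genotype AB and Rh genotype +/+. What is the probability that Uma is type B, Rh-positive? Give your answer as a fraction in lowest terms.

Uma's father's ABO genotype from AB × AA: 1/2 AA, 1/2 AB.
Crossing each possibility with the mother AB and summing P(type B): 1/2·0 + 1/2·1/4 = 1/8.
Similarly for Rh via the father's Rh distribution: P(Rh+) = 1.
Independent loci: 1/8 × 1 = 1/8.

1/8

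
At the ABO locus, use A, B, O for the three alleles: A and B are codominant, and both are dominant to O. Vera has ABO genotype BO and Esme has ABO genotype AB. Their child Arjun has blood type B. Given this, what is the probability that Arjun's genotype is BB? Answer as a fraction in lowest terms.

1/2

Cross BO × AB → 1/4 AB, 1/4 AO, 1/4 BB, 1/4 BO.
Type-B genotypes among offspring: BB (1/4), BO (1/4); total 1/2.
P(BB | type B) = (1/4) / (1/2) = 1/2.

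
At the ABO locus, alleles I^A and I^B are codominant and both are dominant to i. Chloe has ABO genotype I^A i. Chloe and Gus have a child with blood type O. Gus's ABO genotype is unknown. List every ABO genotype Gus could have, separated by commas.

For each candidate genotype of Gus, check whether crossing it with I^A i can produce every observed child phenotype.
  I^A I^A → possible child types {A} ✗
  I^A I^B → possible child types {A, B, AB} ✗
  I^A i → possible child types {O, A} ✓
  I^B I^B → possible child types {B, AB} ✗
  I^B i → possible child types {O, A, B, AB} ✓
  i i → possible child types {O, A} ✓

I^A i, I^B i, i i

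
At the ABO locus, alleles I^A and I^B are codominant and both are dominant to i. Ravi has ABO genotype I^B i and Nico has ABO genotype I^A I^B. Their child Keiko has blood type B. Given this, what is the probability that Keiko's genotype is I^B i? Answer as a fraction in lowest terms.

1/2

Cross I^B i × I^A I^B → 1/4 I^A I^B, 1/4 I^A i, 1/4 I^B I^B, 1/4 I^B i.
Type-B genotypes among offspring: I^B I^B (1/4), I^B i (1/4); total 1/2.
P(I^B i | type B) = (1/4) / (1/2) = 1/2.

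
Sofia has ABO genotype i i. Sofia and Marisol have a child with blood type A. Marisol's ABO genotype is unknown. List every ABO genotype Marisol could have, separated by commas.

I^A I^A, I^A I^B, I^A i

For each candidate genotype of Marisol, check whether crossing it with i i can produce every observed child phenotype.
  I^A I^A → possible child types {A} ✓
  I^A I^B → possible child types {A, B} ✓
  I^A i → possible child types {O, A} ✓
  I^B I^B → possible child types {B} ✗
  I^B i → possible child types {O, B} ✗
  i i → possible child types {O} ✗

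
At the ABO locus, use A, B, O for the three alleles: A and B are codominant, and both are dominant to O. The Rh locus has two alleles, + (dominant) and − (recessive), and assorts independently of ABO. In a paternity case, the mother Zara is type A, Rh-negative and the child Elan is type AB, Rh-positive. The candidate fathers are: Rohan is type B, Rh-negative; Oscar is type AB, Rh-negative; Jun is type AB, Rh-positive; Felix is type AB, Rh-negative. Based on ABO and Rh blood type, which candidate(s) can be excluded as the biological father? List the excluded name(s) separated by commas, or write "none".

Rohan, Oscar, Felix

A candidate is excluded only if no genotype consistent with his phenotype could produce a type AB, Rh-positive child with a type A, Rh-negative mother.
Rohan (type B, Rh-): no genotype consistent with that phenotype can produce a type-AB Rh+ child with a type-A mother.
Oscar (type AB, Rh-): no genotype consistent with that phenotype can produce a type-AB Rh+ child with a type-A mother.
Felix (type AB, Rh-): no genotype consistent with that phenotype can produce a type-AB Rh+ child with a type-A mother.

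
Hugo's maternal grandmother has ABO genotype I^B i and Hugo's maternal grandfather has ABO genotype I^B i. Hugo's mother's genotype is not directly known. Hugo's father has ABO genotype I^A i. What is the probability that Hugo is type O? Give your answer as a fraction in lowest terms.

1/4

Hugo's mother's ABO genotype from I^B i × I^B i: 1/4 I^B I^B, 1/2 I^B i, 1/4 i i.
Crossing each possibility with the father I^A i and summing P(type O): 1/4·0 + 1/2·1/4 + 1/4·1/2 = 1/4.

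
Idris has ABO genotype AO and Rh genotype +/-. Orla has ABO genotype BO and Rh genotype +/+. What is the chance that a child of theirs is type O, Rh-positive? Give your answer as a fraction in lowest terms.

1/4

ABO cross AO × BO → offspring phenotypes: 1/4 O, 1/4 A, 1/4 B, 1/4 AB.
Rh cross +/- × +/+ → 1 Rh+.
Independent loci: P(type O, Rh-positive) = 1/4 × 1 = 1/4.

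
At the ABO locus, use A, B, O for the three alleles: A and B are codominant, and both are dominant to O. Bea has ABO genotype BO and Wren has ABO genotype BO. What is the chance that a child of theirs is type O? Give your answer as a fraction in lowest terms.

ABO cross BO × BO → offspring phenotypes: 1/4 O, 3/4 B.
So P(type O) = 1/4.

1/4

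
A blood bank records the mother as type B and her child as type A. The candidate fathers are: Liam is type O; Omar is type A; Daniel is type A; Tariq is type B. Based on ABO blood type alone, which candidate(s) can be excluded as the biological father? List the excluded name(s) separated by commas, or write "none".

A candidate is excluded only if no genotype consistent with his phenotype could produce a type A child with a type B mother.
Liam (type O): no genotype consistent with that phenotype can produce a type-A child with a type-B mother.
Tariq (type B): no genotype consistent with that phenotype can produce a type-A child with a type-B mother.

Liam, Tariq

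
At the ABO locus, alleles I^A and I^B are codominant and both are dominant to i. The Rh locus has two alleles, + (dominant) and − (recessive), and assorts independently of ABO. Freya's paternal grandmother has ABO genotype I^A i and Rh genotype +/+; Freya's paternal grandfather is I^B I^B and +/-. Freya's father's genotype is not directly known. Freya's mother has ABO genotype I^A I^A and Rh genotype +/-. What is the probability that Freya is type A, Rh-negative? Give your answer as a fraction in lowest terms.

Freya's father's ABO genotype from I^A i × I^B I^B: 1/2 I^A I^B, 1/2 I^B i.
Crossing each possibility with the mother I^A I^A and summing P(type A): 1/2·1/2 + 1/2·1/2 = 1/2.
Similarly for Rh via the father's Rh distribution: P(Rh-) = 1/8.
Independent loci: 1/2 × 1/8 = 1/16.

1/16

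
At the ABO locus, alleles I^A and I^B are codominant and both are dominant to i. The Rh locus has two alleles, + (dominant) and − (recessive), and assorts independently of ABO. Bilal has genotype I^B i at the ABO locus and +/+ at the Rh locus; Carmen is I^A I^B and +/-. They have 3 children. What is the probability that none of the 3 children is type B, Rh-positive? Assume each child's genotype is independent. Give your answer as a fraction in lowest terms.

ABO cross I^B i × I^A I^B → 1/4 A, 1/2 B, 1/4 AB.
Rh cross +/+ × +/- → 1 Rh+; so P(type B, Rh-positive) = 1/2 × 1 = 1/2 per child.
P(not type B, Rh-positive) = 1/2 for one child; (1/2)^3 = 1/8.

1/8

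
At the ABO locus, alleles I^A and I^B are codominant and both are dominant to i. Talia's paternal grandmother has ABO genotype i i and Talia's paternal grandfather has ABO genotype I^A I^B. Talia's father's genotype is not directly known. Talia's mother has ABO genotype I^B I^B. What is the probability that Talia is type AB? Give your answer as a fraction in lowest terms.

1/4

Talia's father's ABO genotype from i i × I^A I^B: 1/2 I^A i, 1/2 I^B i.
Crossing each possibility with the mother I^B I^B and summing P(type AB): 1/2·1/2 + 1/2·0 = 1/4.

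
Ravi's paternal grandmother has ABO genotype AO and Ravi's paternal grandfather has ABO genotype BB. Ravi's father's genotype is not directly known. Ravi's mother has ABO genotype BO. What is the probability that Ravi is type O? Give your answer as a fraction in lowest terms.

Ravi's father's ABO genotype from AO × BB: 1/2 AB, 1/2 BO.
Crossing each possibility with the mother BO and summing P(type O): 1/2·0 + 1/2·1/4 = 1/8.

1/8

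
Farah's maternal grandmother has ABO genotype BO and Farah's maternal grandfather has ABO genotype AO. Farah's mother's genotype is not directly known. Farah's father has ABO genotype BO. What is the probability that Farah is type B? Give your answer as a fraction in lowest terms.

Farah's mother's ABO genotype from BO × AO: 1/4 AB, 1/4 AO, 1/4 BO, 1/4 OO.
Crossing each possibility with the father BO and summing P(type B): 1/4·1/2 + 1/4·1/4 + 1/4·3/4 + 1/4·1/2 = 1/2.

1/2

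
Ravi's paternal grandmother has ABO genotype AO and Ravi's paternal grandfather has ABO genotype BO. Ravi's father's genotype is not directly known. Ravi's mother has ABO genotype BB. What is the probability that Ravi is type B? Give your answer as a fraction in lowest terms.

3/4

Ravi's father's ABO genotype from AO × BO: 1/4 AB, 1/4 AO, 1/4 BO, 1/4 OO.
Crossing each possibility with the mother BB and summing P(type B): 1/4·1/2 + 1/4·1/2 + 1/4·1 + 1/4·1 = 3/4.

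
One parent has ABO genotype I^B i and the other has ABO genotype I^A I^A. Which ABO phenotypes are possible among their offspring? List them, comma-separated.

A, AB

Gametes from I^B i × I^A I^A give offspring ABO genotypes I^A I^B, I^A i, i.e. phenotypes A, AB.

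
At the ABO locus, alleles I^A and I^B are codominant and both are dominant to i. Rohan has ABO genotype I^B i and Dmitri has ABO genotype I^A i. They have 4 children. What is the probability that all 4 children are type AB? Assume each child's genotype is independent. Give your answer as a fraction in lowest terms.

ABO cross I^B i × I^A i → 1/4 O, 1/4 A, 1/4 B, 1/4 AB.
So P(type AB) = 1/4 per child.
All 4 independent: (1/4)^4 = 1/256.

1/256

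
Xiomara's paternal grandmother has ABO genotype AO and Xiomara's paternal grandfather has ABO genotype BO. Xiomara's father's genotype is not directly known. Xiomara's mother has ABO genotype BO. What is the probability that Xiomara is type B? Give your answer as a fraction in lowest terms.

Xiomara's father's ABO genotype from AO × BO: 1/4 AB, 1/4 AO, 1/4 BO, 1/4 OO.
Crossing each possibility with the mother BO and summing P(type B): 1/4·1/2 + 1/4·1/4 + 1/4·3/4 + 1/4·1/2 = 1/2.

1/2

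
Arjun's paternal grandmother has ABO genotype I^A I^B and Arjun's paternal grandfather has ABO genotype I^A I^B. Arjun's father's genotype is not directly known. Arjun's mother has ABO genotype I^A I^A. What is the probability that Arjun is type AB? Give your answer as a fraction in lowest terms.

1/2

Arjun's father's ABO genotype from I^A I^B × I^A I^B: 1/4 I^A I^A, 1/2 I^A I^B, 1/4 I^B I^B.
Crossing each possibility with the mother I^A I^A and summing P(type AB): 1/4·0 + 1/2·1/2 + 1/4·1 = 1/2.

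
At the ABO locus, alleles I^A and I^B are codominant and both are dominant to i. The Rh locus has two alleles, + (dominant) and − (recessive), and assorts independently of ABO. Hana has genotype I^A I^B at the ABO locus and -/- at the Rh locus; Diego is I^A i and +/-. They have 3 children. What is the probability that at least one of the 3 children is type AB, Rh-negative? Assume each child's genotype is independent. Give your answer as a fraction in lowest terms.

ABO cross I^A I^B × I^A i → 1/2 A, 1/4 B, 1/4 AB.
Rh cross -/- × +/- → 1/2 Rh+, 1/2 Rh-; so P(type AB, Rh-negative) = 1/4 × 1/2 = 1/8 per child.
P(none) = (7/8)^3 = 343/512; P(at least one) = 1 − 343/512 = 169/512.

169/512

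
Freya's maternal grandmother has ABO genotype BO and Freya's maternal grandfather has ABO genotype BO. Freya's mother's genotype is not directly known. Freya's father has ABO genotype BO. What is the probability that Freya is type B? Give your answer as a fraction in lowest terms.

3/4

Freya's mother's ABO genotype from BO × BO: 1/4 BB, 1/2 BO, 1/4 OO.
Crossing each possibility with the father BO and summing P(type B): 1/4·1 + 1/2·3/4 + 1/4·1/2 = 3/4.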